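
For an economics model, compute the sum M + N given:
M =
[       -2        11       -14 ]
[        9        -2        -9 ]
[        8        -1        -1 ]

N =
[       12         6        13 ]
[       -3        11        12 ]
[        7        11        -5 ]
M + N =
[       10        17        -1 ]
[        6         9         3 ]
[       15        10        -6 ]

Matrix addition is elementwise: (M+N)[i][j] = M[i][j] + N[i][j].
  (M+N)[0][0] = (-2) + (12) = 10
  (M+N)[0][1] = (11) + (6) = 17
  (M+N)[0][2] = (-14) + (13) = -1
  (M+N)[1][0] = (9) + (-3) = 6
  (M+N)[1][1] = (-2) + (11) = 9
  (M+N)[1][2] = (-9) + (12) = 3
  (M+N)[2][0] = (8) + (7) = 15
  (M+N)[2][1] = (-1) + (11) = 10
  (M+N)[2][2] = (-1) + (-5) = -6
M + N =
[       10        17        -1 ]
[        6         9         3 ]
[       15        10        -6 ]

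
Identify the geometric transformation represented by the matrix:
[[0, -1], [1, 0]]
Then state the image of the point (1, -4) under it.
rotation by 90° counterclockwise; image of (1, -4) is (4, 1)

This matches the form [[cos θ, -sin θ], [sin θ, cos θ]] of a rotation matrix; reading off cos θ and sin θ gives the angle.
The matrix [[0, -1], [1, 0]] represents: rotation by 90° counterclockwise.
Applying it to (1, -4): [0·1 + -1·-4, 1·1 + 0·-4] = (4, 1).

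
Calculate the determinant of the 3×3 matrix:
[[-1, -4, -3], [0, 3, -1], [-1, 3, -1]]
-13

Expansion along first row:
det = -1·det([[3,-1],[3,-1]]) - -4·det([[0,-1],[-1,-1]]) + -3·det([[0,3],[-1,3]])
    = -1·(3·-1 - -1·3) - -4·(0·-1 - -1·-1) + -3·(0·3 - 3·-1)
    = -1·0 - -4·-1 + -3·3
    = 0 + -4 + -9 = -13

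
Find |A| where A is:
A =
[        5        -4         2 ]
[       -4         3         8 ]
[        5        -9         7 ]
det(A) = 235

Expand along row 0 (cofactor expansion): det(A) = a*(e*i - f*h) - b*(d*i - f*g) + c*(d*h - e*g), where the 3×3 is [[a, b, c], [d, e, f], [g, h, i]].
Minor M_00 = (3)*(7) - (8)*(-9) = 21 + 72 = 93.
Minor M_01 = (-4)*(7) - (8)*(5) = -28 - 40 = -68.
Minor M_02 = (-4)*(-9) - (3)*(5) = 36 - 15 = 21.
det(A) = (5)*(93) - (-4)*(-68) + (2)*(21) = 465 - 272 + 42 = 235.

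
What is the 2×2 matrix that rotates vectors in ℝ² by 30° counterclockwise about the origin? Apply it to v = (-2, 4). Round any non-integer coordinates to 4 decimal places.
R = [[√3/2, -1/2], [1/2, √3/2]]; R·v = (-3.7321, 2.4641)

A counterclockwise rotation by angle θ in ℝ² has matrix R(θ) = [[cos θ, -sin θ], [sin θ, cos θ]].
For θ = 30°: cos θ = √3/2, sin θ = 1/2.
R(30°) = [[√3/2, -1/2], [1/2, √3/2]].
R·v = [√3/2·-2 + (-1/2)·4, 1/2·-2 + √3/2·4] = (-3.7321, 2.4641).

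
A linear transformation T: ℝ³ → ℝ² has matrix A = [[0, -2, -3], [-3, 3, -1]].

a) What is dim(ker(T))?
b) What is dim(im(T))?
dim(ker) = 1, dim(im) = 2

The two rows are not scalar multiples of one another (no single k satisfies row 2 = k × row 1), so they are linearly independent.
Thus rank(A) = 2.
dim(im(T)) = rank(A) = 2.
By the rank-nullity theorem applied to T: ℝ³ → ℝ², rank(A) + nullity(A) = 3 (the domain dimension), so dim(ker(T)) = 3 - 2 = 1.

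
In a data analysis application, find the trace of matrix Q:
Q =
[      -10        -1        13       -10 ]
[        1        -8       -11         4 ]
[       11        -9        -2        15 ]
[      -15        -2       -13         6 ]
tr(Q) = -10 - 8 - 2 + 6 = -14

The trace of a square matrix is the sum of its diagonal entries.
Diagonal entries of Q: Q[0][0] = -10, Q[1][1] = -8, Q[2][2] = -2, Q[3][3] = 6.
tr(Q) = -10 - 8 - 2 + 6 = -14.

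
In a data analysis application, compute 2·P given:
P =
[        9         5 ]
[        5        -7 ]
2P =
[       18        10 ]
[       10       -14 ]

Scalar multiplication is elementwise: (2P)[i][j] = 2 * P[i][j].
  (2P)[0][0] = 2 * (9) = 18
  (2P)[0][1] = 2 * (5) = 10
  (2P)[1][0] = 2 * (5) = 10
  (2P)[1][1] = 2 * (-7) = -14
2P =
[       18        10 ]
[       10       -14 ]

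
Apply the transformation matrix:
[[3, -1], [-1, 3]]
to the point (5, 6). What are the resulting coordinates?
(9, 13)

Matrix multiplication:
[[3, -1], [-1, 3]] × [5, 6]ᵀ
= [3×5 + -1×6, -1×5 + 3×6]ᵀ
= [9.0000, 13.0000]ᵀ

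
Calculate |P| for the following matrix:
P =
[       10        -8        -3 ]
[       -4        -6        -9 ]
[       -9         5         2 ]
det(P) = -160

Expand along row 0 (cofactor expansion): det(P) = a*(e*i - f*h) - b*(d*i - f*g) + c*(d*h - e*g), where the 3×3 is [[a, b, c], [d, e, f], [g, h, i]].
Minor M_00 = (-6)*(2) - (-9)*(5) = -12 + 45 = 33.
Minor M_01 = (-4)*(2) - (-9)*(-9) = -8 - 81 = -89.
Minor M_02 = (-4)*(5) - (-6)*(-9) = -20 - 54 = -74.
det(P) = (10)*(33) - (-8)*(-89) + (-3)*(-74) = 330 - 712 + 222 = -160.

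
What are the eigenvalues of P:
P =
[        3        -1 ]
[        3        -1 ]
λ = 0, 2

Solve det(P - λI) = 0. For a 2×2 matrix the characteristic equation is λ² - (trace)λ + det = 0.
trace(P) = a + d = 3 - 1 = 2.
det(P) = a*d - b*c = (3)*(-1) - (-1)*(3) = -3 + 3 = 0.
Characteristic equation: λ² - (2)λ + (0) = 0.
Discriminant = (2)² - 4*(0) = 4 - 0 = 4.
λ = (2 ± √4) / 2 = (2 ± 2) / 2 = 0, 2.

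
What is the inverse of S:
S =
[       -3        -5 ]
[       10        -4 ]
det(S) = 62
S⁻¹ =
[    -2/31      5/62 ]
[    -5/31     -3/62 ]

For a 2×2 matrix S = [[a, b], [c, d]] with det(S) ≠ 0, S⁻¹ = (1/det(S)) * [[d, -b], [-c, a]].
det(S) = (-3)*(-4) - (-5)*(10) = 12 + 50 = 62.
S⁻¹ = (1/62) * [[-4, 5], [-10, -3]].
Dividing each entry by 62 and reducing:
S⁻¹ =
[    -2/31      5/62 ]
[    -5/31     -3/62 ]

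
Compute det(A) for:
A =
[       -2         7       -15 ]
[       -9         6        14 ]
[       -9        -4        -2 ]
det(A) = -2446

Expand along row 0 (cofactor expansion): det(A) = a*(e*i - f*h) - b*(d*i - f*g) + c*(d*h - e*g), where the 3×3 is [[a, b, c], [d, e, f], [g, h, i]].
Minor M_00 = (6)*(-2) - (14)*(-4) = -12 + 56 = 44.
Minor M_01 = (-9)*(-2) - (14)*(-9) = 18 + 126 = 144.
Minor M_02 = (-9)*(-4) - (6)*(-9) = 36 + 54 = 90.
det(A) = (-2)*(44) - (7)*(144) + (-15)*(90) = -88 - 1008 - 1350 = -2446.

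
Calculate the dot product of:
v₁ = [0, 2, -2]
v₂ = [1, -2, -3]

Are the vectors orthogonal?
2, No

The dot product is the sum of products of corresponding components.
v₁·v₂ = (0)*(1) + (2)*(-2) + (-2)*(-3) = 0 - 4 + 6 = 2.
Two vectors are orthogonal iff their dot product is 0; here the dot product is 2, so the vectors are not orthogonal.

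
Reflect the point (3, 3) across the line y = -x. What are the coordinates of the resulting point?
(-3, -3)

Reflection across line y = -x: (3, 3) → (-3, -3)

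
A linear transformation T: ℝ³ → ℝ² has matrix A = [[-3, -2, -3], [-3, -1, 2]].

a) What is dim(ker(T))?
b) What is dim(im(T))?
dim(ker) = 1, dim(im) = 2

The two rows are not scalar multiples of one another (no single k satisfies row 2 = k × row 1), so they are linearly independent.
Thus rank(A) = 2.
dim(im(T)) = rank(A) = 2.
By the rank-nullity theorem applied to T: ℝ³ → ℝ², rank(A) + nullity(A) = 3 (the domain dimension), so dim(ker(T)) = 3 - 2 = 1.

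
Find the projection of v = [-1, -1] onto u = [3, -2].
[-3/13, 2/13]

The projection of v onto u is proj_u(v) = ((v·u) / (u·u)) · u.
v·u = (-1)*(3) + (-1)*(-2) = -1.
u·u = (3)*(3) + (-2)*(-2) = 13.
coefficient = -1 / 13 = -1/13.
proj_u(v) = -1/13 · [3, -2] = [-3/13, 2/13].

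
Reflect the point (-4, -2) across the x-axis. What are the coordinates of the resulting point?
(-4, 2)

Reflection across x-axis: (-4, -2) → (-4, 2)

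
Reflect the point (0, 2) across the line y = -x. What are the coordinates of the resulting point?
(-2, 0)

Reflection across line y = -x: (0, 2) → (-2, 0)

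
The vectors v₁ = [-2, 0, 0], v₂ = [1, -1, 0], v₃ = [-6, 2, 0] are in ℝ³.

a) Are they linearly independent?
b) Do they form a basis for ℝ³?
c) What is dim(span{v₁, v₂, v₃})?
Not independent, not a basis, dim(span) = 2

Check whether v₃ can be written as a linear combination of v₁ and v₂.
v₃ = (2)·v₁ + (-2)·v₂ = [-6, 2, 0], so the three vectors are linearly dependent.
Thus they do not form a basis for ℝ³, and dim(span{v₁, v₂, v₃}) = 2 (spanned by v₁ and v₂).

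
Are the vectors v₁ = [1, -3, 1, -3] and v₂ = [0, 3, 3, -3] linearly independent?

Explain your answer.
Yes, linearly independent

Two vectors are linearly dependent iff one is a scalar multiple of the other.
No single scalar k satisfies v₂ = k·v₁ (the ratios of corresponding entries disagree), so v₁ and v₂ are linearly independent.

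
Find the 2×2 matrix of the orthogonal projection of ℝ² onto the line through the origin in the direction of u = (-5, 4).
[[25/41, -20/41], [-20/41, 16/41]]

The orthogonal projection onto the line spanned by a nonzero vector u = (a, b) has matrix P = (u uᵀ) / (uᵀ u) = (1/(a² + b²)) · [[a², ab], [ab, b²]].
Here u = (-5, 4), so a² + b² = 25 + 16 = 41.
P = (1/41) · [[25, -20], [-20, 16]] = [[25/41, -20/41], [-20/41, 16/41]].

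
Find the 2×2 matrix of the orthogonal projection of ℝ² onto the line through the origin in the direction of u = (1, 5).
[[1/26, 5/26], [5/26, 25/26]]

The orthogonal projection onto the line spanned by a nonzero vector u = (a, b) has matrix P = (u uᵀ) / (uᵀ u) = (1/(a² + b²)) · [[a², ab], [ab, b²]].
Here u = (1, 5), so a² + b² = 1 + 25 = 26.
P = (1/26) · [[1, 5], [5, 25]] = [[1/26, 5/26], [5/26, 25/26]].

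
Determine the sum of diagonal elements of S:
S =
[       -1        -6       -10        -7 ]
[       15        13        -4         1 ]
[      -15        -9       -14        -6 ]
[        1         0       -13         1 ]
tr(S) = -1 + 13 - 14 + 1 = -1

The trace of a square matrix is the sum of its diagonal entries.
Diagonal entries of S: S[0][0] = -1, S[1][1] = 13, S[2][2] = -14, S[3][3] = 1.
tr(S) = -1 + 13 - 14 + 1 = -1.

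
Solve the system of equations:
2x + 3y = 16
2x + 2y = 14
x = 5, y = 2

Use elimination (row reduction):
Equation 1: 2x + 3y = 16.
Equation 2: 2x + 2y = 14.
Multiply Eq1 by 2 and Eq2 by 2: 4x + 6y = 32;  4x + 4y = 28.
Subtract: (-2)y = -4, so y = 2.
Back-substitute into Eq1: 2x + 3*(2) = 16, so x = 5.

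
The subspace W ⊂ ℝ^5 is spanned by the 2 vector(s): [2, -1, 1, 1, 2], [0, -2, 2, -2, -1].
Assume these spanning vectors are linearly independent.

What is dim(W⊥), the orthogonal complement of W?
dim(W⊥) = 3

For any subspace W of ℝ^n, dim(W) + dim(W⊥) = n (the whole-space dimension).
Here the given 2 vectors are linearly independent, so dim(W) = 2.
Thus dim(W⊥) = n - dim(W) = 5 - 2 = 3.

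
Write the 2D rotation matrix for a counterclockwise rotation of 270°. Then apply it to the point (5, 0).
R = [[0, 1], [-1, 0]]; R·(5, 0) = (0, -5)

Rotation matrix formula: R(θ) = [[cos θ, -sin θ], [sin θ, cos θ]]
For θ = 270°:
cos(270°) = 0
sin(270°) = -1
R = [[0, 1], [-1, 0]]
Apply to (5, 0): [0·5 + (1)·0, -1·5 + 0·0] = (0, -5)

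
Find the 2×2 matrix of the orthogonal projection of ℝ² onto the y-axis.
[[0, 0], [0, 1]]

The orthogonal projection onto the line spanned by a nonzero vector u = (a, b) has matrix P = (u uᵀ) / (uᵀ u) = (1/(a² + b²)) · [[a², ab], [ab, b²]].
Here u = (0, 1), so a² + b² = 0 + 1 = 1.
P = (1/1) · [[0, 0], [0, 1]] = [[0, 0], [0, 1]].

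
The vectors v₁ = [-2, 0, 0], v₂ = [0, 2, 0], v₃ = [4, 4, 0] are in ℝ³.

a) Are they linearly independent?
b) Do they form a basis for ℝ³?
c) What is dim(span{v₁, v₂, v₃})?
Not independent, not a basis, dim(span) = 2

Check whether v₃ can be written as a linear combination of v₁ and v₂.
v₃ = (-2)·v₁ + (2)·v₂ = [4, 4, 0], so the three vectors are linearly dependent.
Thus they do not form a basis for ℝ³, and dim(span{v₁, v₂, v₃}) = 2 (spanned by v₁ and v₂).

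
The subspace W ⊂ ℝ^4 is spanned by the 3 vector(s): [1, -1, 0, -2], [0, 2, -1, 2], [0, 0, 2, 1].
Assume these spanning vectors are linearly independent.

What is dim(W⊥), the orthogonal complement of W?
dim(W⊥) = 1

For any subspace W of ℝ^n, dim(W) + dim(W⊥) = n (the whole-space dimension).
Here the given 3 vectors are linearly independent, so dim(W) = 3.
Thus dim(W⊥) = n - dim(W) = 4 - 3 = 1.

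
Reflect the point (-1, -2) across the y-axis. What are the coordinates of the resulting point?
(1, -2)

Reflection across y-axis: (-1, -2) → (1, -2)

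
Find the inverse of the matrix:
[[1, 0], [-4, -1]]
[[1, 0], [-4, -1]]

For [[a,b],[c,d]], inverse = (1/det)·[[d,-b],[-c,a]]
det = 1·-1 - 0·-4 = -1
Inverse = (1/-1)·[[-1, 0], [4, 1]]
        = [[1, 0], [-4, -1]]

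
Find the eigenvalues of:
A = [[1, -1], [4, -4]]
λ = -3, 0

Solve det(A - λI) = 0. For a 2×2 matrix this is λ² - (trace)λ + det = 0.
trace(A) = 1 - 4 = -3.
det(A) = (1)*(-4) - (-1)*(4) = -4 + 4 = 0.
Characteristic equation: λ² - (-3)λ + (0) = 0.
Discriminant: (-3)² - 4*(0) = 9 - 0 = 9.
Roots: λ = (-3 ± √9) / 2 = -3, 0.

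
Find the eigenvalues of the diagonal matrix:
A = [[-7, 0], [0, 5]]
λ₁ = -7, λ₂ = 5

The characteristic polynomial of A is det(A - λI) = (-7 - λ)(5 - λ) = 0.
The roots are λ = -7 and λ = 5, so the eigenvalues are the diagonal entries.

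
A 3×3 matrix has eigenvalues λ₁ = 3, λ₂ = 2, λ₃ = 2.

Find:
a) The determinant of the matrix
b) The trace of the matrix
det = 12, trace = 7

Two standard eigenvalue identities:
- det(A) equals the product of the eigenvalues (counted with multiplicity).
- trace(A) equals the sum of the eigenvalues.
det(A) = (3)*(2)*(2) = 12.
trace(A) = 3 + 2 + 2 = 7.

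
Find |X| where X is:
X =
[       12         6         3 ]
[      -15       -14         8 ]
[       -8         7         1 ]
det(X) = -1785

Expand along row 0 (cofactor expansion): det(X) = a*(e*i - f*h) - b*(d*i - f*g) + c*(d*h - e*g), where the 3×3 is [[a, b, c], [d, e, f], [g, h, i]].
Minor M_00 = (-14)*(1) - (8)*(7) = -14 - 56 = -70.
Minor M_01 = (-15)*(1) - (8)*(-8) = -15 + 64 = 49.
Minor M_02 = (-15)*(7) - (-14)*(-8) = -105 - 112 = -217.
det(X) = (12)*(-70) - (6)*(49) + (3)*(-217) = -840 - 294 - 651 = -1785.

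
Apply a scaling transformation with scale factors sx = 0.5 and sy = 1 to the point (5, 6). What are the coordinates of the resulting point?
(2.5, 6)

Scaling matrix:
[[0.50, 0], [0, 1]]
Result: (5 × 0.5, 6 × 1) = (2.5, 6)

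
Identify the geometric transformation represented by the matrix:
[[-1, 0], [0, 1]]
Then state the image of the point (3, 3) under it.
reflection across the y-axis; image of (3, 3) is (-3, 3)

This is a symmetric orthogonal matrix with determinant -1, which characterizes a reflection in ℝ².
The matrix [[-1, 0], [0, 1]] represents: reflection across the y-axis.
Applying it to (3, 3): [-1·3 + 0·3, 0·3 + 1·3] = (-3, 3).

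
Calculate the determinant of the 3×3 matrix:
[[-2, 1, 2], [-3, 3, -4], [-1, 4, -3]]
-37

Expansion along first row:
det = -2·det([[3,-4],[4,-3]]) - 1·det([[-3,-4],[-1,-3]]) + 2·det([[-3,3],[-1,4]])
    = -2·(3·-3 - -4·4) - 1·(-3·-3 - -4·-1) + 2·(-3·4 - 3·-1)
    = -2·7 - 1·5 + 2·-9
    = -14 + -5 + -18 = -37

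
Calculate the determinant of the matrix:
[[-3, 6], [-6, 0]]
36

For a 2×2 matrix [[a, b], [c, d]], det = ad - bc
det = (-3)(0) - (6)(-6) = 0 - -36 = 36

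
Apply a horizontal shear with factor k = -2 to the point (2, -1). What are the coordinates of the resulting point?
(4, -1)

Shear matrix for horizontal shear with factor k = -2:
[[1, -2], [0, 1]]
Result: (2, -1) → (4, -1)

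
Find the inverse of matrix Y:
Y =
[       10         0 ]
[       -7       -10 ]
det(Y) = -100
Y⁻¹ =
[     1/10         0 ]
[   -7/100     -1/10 ]

For a 2×2 matrix Y = [[a, b], [c, d]] with det(Y) ≠ 0, Y⁻¹ = (1/det(Y)) * [[d, -b], [-c, a]].
det(Y) = (10)*(-10) - (0)*(-7) = -100 - 0 = -100.
Y⁻¹ = (1/-100) * [[-10, 0], [7, 10]].
Dividing each entry by -100 and reducing:
Y⁻¹ =
[     1/10         0 ]
[   -7/100     -1/10 ]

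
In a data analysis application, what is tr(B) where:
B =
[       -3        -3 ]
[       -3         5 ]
tr(B) = -3 + 5 = 2

The trace of a square matrix is the sum of its diagonal entries.
Diagonal entries of B: B[0][0] = -3, B[1][1] = 5.
tr(B) = -3 + 5 = 2.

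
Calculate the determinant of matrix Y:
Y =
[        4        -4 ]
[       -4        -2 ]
det(Y) = -24

For a 2×2 matrix [[a, b], [c, d]], det = a*d - b*c.
det(Y) = (4)*(-2) - (-4)*(-4) = -8 - 16 = -24.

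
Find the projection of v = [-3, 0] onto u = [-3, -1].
[-27/10, -9/10]

The projection of v onto u is proj_u(v) = ((v·u) / (u·u)) · u.
v·u = (-3)*(-3) + (0)*(-1) = 9.
u·u = (-3)*(-3) + (-1)*(-1) = 10.
coefficient = 9 / 10 = 9/10.
proj_u(v) = 9/10 · [-3, -1] = [-27/10, -9/10].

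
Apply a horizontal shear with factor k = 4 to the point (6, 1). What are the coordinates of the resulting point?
(10, 1)

Shear matrix for horizontal shear with factor k = 4:
[[1, 4], [0, 1]]
Result: (6, 1) → (10, 1)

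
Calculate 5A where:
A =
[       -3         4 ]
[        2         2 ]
5A =
[      -15        20 ]
[       10        10 ]

Scalar multiplication is elementwise: (5A)[i][j] = 5 * A[i][j].
  (5A)[0][0] = 5 * (-3) = -15
  (5A)[0][1] = 5 * (4) = 20
  (5A)[1][0] = 5 * (2) = 10
  (5A)[1][1] = 5 * (2) = 10
5A =
[      -15        20 ]
[       10        10 ]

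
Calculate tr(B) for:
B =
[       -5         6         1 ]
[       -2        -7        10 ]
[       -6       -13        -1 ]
tr(B) = -5 - 7 - 1 = -13

The trace of a square matrix is the sum of its diagonal entries.
Diagonal entries of B: B[0][0] = -5, B[1][1] = -7, B[2][2] = -1.
tr(B) = -5 - 7 - 1 = -13.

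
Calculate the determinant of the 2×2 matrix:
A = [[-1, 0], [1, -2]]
2

For A = [[a, b], [c, d]], det(A) = a*d - b*c.
det(A) = (-1)*(-2) - (0)*(1) = 2 - 0 = 2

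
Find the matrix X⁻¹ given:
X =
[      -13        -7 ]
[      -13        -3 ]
det(X) = -52
X⁻¹ =
[     3/52     -7/52 ]
[     -1/4       1/4 ]

For a 2×2 matrix X = [[a, b], [c, d]] with det(X) ≠ 0, X⁻¹ = (1/det(X)) * [[d, -b], [-c, a]].
det(X) = (-13)*(-3) - (-7)*(-13) = 39 - 91 = -52.
X⁻¹ = (1/-52) * [[-3, 7], [13, -13]].
Dividing each entry by -52 and reducing:
X⁻¹ =
[     3/52     -7/52 ]
[     -1/4       1/4 ]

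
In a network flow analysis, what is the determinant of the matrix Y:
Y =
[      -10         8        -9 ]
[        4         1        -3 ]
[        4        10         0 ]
det(Y) = -720

Expand along row 0 (cofactor expansion): det(Y) = a*(e*i - f*h) - b*(d*i - f*g) + c*(d*h - e*g), where the 3×3 is [[a, b, c], [d, e, f], [g, h, i]].
Minor M_00 = (1)*(0) - (-3)*(10) = 0 + 30 = 30.
Minor M_01 = (4)*(0) - (-3)*(4) = 0 + 12 = 12.
Minor M_02 = (4)*(10) - (1)*(4) = 40 - 4 = 36.
det(Y) = (-10)*(30) - (8)*(12) + (-9)*(36) = -300 - 96 - 324 = -720.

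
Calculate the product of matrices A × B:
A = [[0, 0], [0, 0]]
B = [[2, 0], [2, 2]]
[[0, 0], [0, 0]]

Matrix multiplication:
C[0][0] = 0×2 + 0×2 = 0
C[0][1] = 0×0 + 0×2 = 0
C[1][0] = 0×2 + 0×2 = 0
C[1][1] = 0×0 + 0×2 = 0
Result: [[0, 0], [0, 0]]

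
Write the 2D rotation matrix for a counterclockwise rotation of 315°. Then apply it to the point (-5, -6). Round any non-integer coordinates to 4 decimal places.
R = [[√2/2, √2/2], [-√2/2, √2/2]]; R·(-5, -6) = (-7.7782, -0.7071)

Rotation matrix formula: R(θ) = [[cos θ, -sin θ], [sin θ, cos θ]]
For θ = 315°:
cos(315°) = √2/2
sin(315°) = -√2/2
R = [[√2/2, √2/2], [-√2/2, √2/2]]
Apply to (-5, -6): [√2/2·-5 + (√2/2)·-6, -√2/2·-5 + √2/2·-6] = (-7.7782, -0.7071)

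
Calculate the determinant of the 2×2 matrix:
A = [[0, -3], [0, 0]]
0

For A = [[a, b], [c, d]], det(A) = a*d - b*c.
det(A) = (0)*(0) - (-3)*(0) = 0 - 0 = 0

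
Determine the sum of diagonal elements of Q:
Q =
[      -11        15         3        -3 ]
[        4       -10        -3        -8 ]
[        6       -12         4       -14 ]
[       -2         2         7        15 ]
tr(Q) = -11 - 10 + 4 + 15 = -2

The trace of a square matrix is the sum of its diagonal entries.
Diagonal entries of Q: Q[0][0] = -11, Q[1][1] = -10, Q[2][2] = 4, Q[3][3] = 15.
tr(Q) = -11 - 10 + 4 + 15 = -2.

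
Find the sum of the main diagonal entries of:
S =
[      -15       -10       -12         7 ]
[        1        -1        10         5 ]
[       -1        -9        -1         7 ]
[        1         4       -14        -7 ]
tr(S) = -15 - 1 - 1 - 7 = -24

The trace of a square matrix is the sum of its diagonal entries.
Diagonal entries of S: S[0][0] = -15, S[1][1] = -1, S[2][2] = -1, S[3][3] = -7.
tr(S) = -15 - 1 - 1 - 7 = -24.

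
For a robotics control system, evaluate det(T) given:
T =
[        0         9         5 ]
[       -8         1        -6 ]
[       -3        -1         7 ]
det(T) = 721

Expand along row 0 (cofactor expansion): det(T) = a*(e*i - f*h) - b*(d*i - f*g) + c*(d*h - e*g), where the 3×3 is [[a, b, c], [d, e, f], [g, h, i]].
Minor M_00 = (1)*(7) - (-6)*(-1) = 7 - 6 = 1.
Minor M_01 = (-8)*(7) - (-6)*(-3) = -56 - 18 = -74.
Minor M_02 = (-8)*(-1) - (1)*(-3) = 8 + 3 = 11.
det(T) = (0)*(1) - (9)*(-74) + (5)*(11) = 0 + 666 + 55 = 721.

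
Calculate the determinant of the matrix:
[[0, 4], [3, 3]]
-12

For a 2×2 matrix [[a, b], [c, d]], det = ad - bc
det = (0)(3) - (4)(3) = 0 - 12 = -12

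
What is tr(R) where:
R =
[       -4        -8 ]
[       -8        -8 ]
tr(R) = -4 - 8 = -12

The trace of a square matrix is the sum of its diagonal entries.
Diagonal entries of R: R[0][0] = -4, R[1][1] = -8.
tr(R) = -4 - 8 = -12.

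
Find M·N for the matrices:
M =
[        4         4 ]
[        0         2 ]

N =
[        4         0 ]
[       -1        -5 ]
MN =
[       12       -20 ]
[       -2       -10 ]

Matrix multiplication: (MN)[i][j] = sum over k of M[i][k] * N[k][j].
  (MN)[0][0] = (4)*(4) + (4)*(-1) = 12
  (MN)[0][1] = (4)*(0) + (4)*(-5) = -20
  (MN)[1][0] = (0)*(4) + (2)*(-1) = -2
  (MN)[1][1] = (0)*(0) + (2)*(-5) = -10
MN =
[       12       -20 ]
[       -2       -10 ]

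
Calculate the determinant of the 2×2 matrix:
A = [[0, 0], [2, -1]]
0

For A = [[a, b], [c, d]], det(A) = a*d - b*c.
det(A) = (0)*(-1) - (0)*(2) = 0 - 0 = 0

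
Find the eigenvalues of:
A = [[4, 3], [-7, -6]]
λ = -3, 1

Solve det(A - λI) = 0. For a 2×2 matrix this is λ² - (trace)λ + det = 0.
trace(A) = 4 - 6 = -2.
det(A) = (4)*(-6) - (3)*(-7) = -24 + 21 = -3.
Characteristic equation: λ² - (-2)λ + (-3) = 0.
Discriminant: (-2)² - 4*(-3) = 4 + 12 = 16.
Roots: λ = (-2 ± √16) / 2 = -3, 1.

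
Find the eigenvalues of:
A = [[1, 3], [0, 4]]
λ = 1, 4

Solve det(A - λI) = 0. For a 2×2 matrix this is λ² - (trace)λ + det = 0.
trace(A) = 1 + 4 = 5.
det(A) = (1)*(4) - (3)*(0) = 4 - 0 = 4.
Characteristic equation: λ² - (5)λ + (4) = 0.
Discriminant: (5)² - 4*(4) = 25 - 16 = 9.
Roots: λ = (5 ± √9) / 2 = 1, 4.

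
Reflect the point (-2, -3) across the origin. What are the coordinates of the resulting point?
(2, 3)

Reflection across origin: (-2, -3) → (2, 3)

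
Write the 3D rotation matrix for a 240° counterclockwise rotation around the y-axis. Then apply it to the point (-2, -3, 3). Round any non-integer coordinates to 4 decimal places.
R = [[-1/2, 0, -√3/2], [0, 1, 0], [√3/2, 0, -1/2]]; R·(-2, -3, 3) = (-1.5981, -3.0000, -3.2321)

Rotation matrix for 240° around y-axis:
cos(240°) = -1/2, sin(240°) = -√3/2
R = [[-1/2, 0, -√3/2], [0, 1, 0], [√3/2, 0, -1/2]]
Apply to (-2, -3, 3): R·[-2, -3, 3]ᵀ = (-1.5981, -3.0000, -3.2321)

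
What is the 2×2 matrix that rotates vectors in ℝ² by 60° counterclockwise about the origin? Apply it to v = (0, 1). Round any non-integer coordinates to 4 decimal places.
R = [[1/2, -√3/2], [√3/2, 1/2]]; R·v = (-0.8660, 0.5000)

A counterclockwise rotation by angle θ in ℝ² has matrix R(θ) = [[cos θ, -sin θ], [sin θ, cos θ]].
For θ = 60°: cos θ = 1/2, sin θ = √3/2.
R(60°) = [[1/2, -√3/2], [√3/2, 1/2]].
R·v = [1/2·0 + (-√3/2)·1, √3/2·0 + 1/2·1] = (-0.8660, 0.5000).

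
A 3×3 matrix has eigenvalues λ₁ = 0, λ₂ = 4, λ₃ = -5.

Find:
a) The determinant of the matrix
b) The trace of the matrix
det = 0, trace = -1

Two standard eigenvalue identities:
- det(A) equals the product of the eigenvalues (counted with multiplicity).
- trace(A) equals the sum of the eigenvalues.
det(A) = (0)*(4)*(-5) = 0.
trace(A) = 0 + 4 - 5 = -1.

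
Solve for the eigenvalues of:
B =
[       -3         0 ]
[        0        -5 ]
λ = -5, -3

Solve det(B - λI) = 0. For a 2×2 matrix the characteristic equation is λ² - (trace)λ + det = 0.
trace(B) = a + d = -3 - 5 = -8.
det(B) = a*d - b*c = (-3)*(-5) - (0)*(0) = 15 - 0 = 15.
Characteristic equation: λ² - (-8)λ + (15) = 0.
Discriminant = (-8)² - 4*(15) = 64 - 60 = 4.
λ = (-8 ± √4) / 2 = (-8 ± 2) / 2 = -5, -3.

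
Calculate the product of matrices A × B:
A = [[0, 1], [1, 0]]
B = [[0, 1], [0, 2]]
[[0, 2], [0, 1]]

Matrix multiplication:
C[0][0] = 0×0 + 1×0 = 0
C[0][1] = 0×1 + 1×2 = 2
C[1][0] = 1×0 + 0×0 = 0
C[1][1] = 1×1 + 0×2 = 1
Result: [[0, 2], [0, 1]]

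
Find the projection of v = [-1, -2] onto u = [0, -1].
[0, -2]

The projection of v onto u is proj_u(v) = ((v·u) / (u·u)) · u.
v·u = (-1)*(0) + (-2)*(-1) = 2.
u·u = (0)*(0) + (-1)*(-1) = 1.
coefficient = 2 / 1 = 2.
proj_u(v) = 2 · [0, -1] = [0, -2].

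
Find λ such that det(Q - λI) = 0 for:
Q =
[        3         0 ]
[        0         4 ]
λ = 3, 4

Solve det(Q - λI) = 0. For a 2×2 matrix the characteristic equation is λ² - (trace)λ + det = 0.
trace(Q) = a + d = 3 + 4 = 7.
det(Q) = a*d - b*c = (3)*(4) - (0)*(0) = 12 - 0 = 12.
Characteristic equation: λ² - (7)λ + (12) = 0.
Discriminant = (7)² - 4*(12) = 49 - 48 = 1.
λ = (7 ± √1) / 2 = (7 ± 1) / 2 = 3, 4.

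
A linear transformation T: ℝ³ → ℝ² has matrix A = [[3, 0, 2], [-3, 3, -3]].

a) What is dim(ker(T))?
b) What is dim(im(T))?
dim(ker) = 1, dim(im) = 2

The two rows are not scalar multiples of one another (no single k satisfies row 2 = k × row 1), so they are linearly independent.
Thus rank(A) = 2.
dim(im(T)) = rank(A) = 2.
By the rank-nullity theorem applied to T: ℝ³ → ℝ², rank(A) + nullity(A) = 3 (the domain dimension), so dim(ker(T)) = 3 - 2 = 1.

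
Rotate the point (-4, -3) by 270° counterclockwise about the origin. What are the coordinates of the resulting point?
(-3, 4)

Rotation matrix R(θ) = [[cos θ, -sin θ], [sin θ, cos θ]]; for θ = 270°:
R = [[0, 1], [-1, 0]]
Result: R × [-4, -3]ᵀ = [0·-4 + (1)·-3, -1·-4 + (0)·-3]ᵀ = (-3, 4)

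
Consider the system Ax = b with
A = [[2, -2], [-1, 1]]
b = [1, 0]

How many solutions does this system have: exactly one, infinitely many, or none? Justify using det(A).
No solution

det(A) = (2)*(1) - (-2)*(-1) = 0, so A is singular.
The column space of A is span(column 1) = span([2, -1]).
b = [1, 0] is not a scalar multiple of column 1, so b ∉ column space and the system is inconsistent — no solution.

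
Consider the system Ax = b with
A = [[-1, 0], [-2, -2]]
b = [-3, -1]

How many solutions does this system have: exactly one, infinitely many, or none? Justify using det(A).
Exactly one solution

Compute det(A) = (-1)*(-2) - (0)*(-2) = 2.
Because det(A) ≠ 0, A is invertible and Ax = b has a unique solution for every b (here x = A⁻¹ b).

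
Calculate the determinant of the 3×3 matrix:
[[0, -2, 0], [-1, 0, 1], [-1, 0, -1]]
4

Expansion along first row:
det = 0·det([[0,1],[0,-1]]) - -2·det([[-1,1],[-1,-1]]) + 0·det([[-1,0],[-1,0]])
    = 0·(0·-1 - 1·0) - -2·(-1·-1 - 1·-1) + 0·(-1·0 - 0·-1)
    = 0·0 - -2·2 + 0·0
    = 0 + 4 + 0 = 4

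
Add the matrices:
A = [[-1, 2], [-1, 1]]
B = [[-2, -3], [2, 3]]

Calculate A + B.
[[-3, -1], [1, 4]]

Add corresponding elements:
(-1)+(-2)=-3
(2)+(-3)=-1
(-1)+(2)=1
(1)+(3)=4
A + B = [[-3, -1], [1, 4]]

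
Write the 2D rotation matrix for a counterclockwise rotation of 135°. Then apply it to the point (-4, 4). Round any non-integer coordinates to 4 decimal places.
R = [[-√2/2, -√2/2], [√2/2, -√2/2]]; R·(-4, 4) = (0.0000, -5.6569)

Rotation matrix formula: R(θ) = [[cos θ, -sin θ], [sin θ, cos θ]]
For θ = 135°:
cos(135°) = -√2/2
sin(135°) = √2/2
R = [[-√2/2, -√2/2], [√2/2, -√2/2]]
Apply to (-4, 4): [-√2/2·-4 + (-√2/2)·4, √2/2·-4 + -√2/2·4] = (0.0000, -5.6569)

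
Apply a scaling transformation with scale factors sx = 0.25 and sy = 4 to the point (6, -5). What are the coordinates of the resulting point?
(1.5, -20)

Scaling matrix:
[[0.25, 0], [0, 4]]
Result: (6 × 0.25, -5 × 4) = (1.5, -20)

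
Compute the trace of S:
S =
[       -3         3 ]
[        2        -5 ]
tr(S) = -3 - 5 = -8

The trace of a square matrix is the sum of its diagonal entries.
Diagonal entries of S: S[0][0] = -3, S[1][1] = -5.
tr(S) = -3 - 5 = -8.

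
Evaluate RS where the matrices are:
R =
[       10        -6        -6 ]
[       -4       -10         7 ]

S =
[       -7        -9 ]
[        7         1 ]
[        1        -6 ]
RS =
[     -118       -60 ]
[      -35       -16 ]

Matrix multiplication: (RS)[i][j] = sum over k of R[i][k] * S[k][j].
  (RS)[0][0] = (10)*(-7) + (-6)*(7) + (-6)*(1) = -118
  (RS)[0][1] = (10)*(-9) + (-6)*(1) + (-6)*(-6) = -60
  (RS)[1][0] = (-4)*(-7) + (-10)*(7) + (7)*(1) = -35
  (RS)[1][1] = (-4)*(-9) + (-10)*(1) + (7)*(-6) = -16
RS =
[     -118       -60 ]
[      -35       -16 ]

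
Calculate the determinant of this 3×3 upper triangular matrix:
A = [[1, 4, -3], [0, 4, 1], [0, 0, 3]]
12

The determinant of a triangular matrix is the product of its diagonal entries (the off-diagonal entries above the diagonal do not affect it).
det(A) = (1) * (4) * (3) = 12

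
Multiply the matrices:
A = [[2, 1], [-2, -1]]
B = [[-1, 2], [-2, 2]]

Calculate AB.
[[-4, 6], [4, -6]]

Each entry (i,j) of AB = sum over k of A[i][k]*B[k][j].
(AB)[0][0] = (2)*(-1) + (1)*(-2) = -4
(AB)[0][1] = (2)*(2) + (1)*(2) = 6
(AB)[1][0] = (-2)*(-1) + (-1)*(-2) = 4
(AB)[1][1] = (-2)*(2) + (-1)*(2) = -6
AB = [[-4, 6], [4, -6]]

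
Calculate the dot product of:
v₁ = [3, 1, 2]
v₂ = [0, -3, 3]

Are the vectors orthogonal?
3, No

The dot product is the sum of products of corresponding components.
v₁·v₂ = (3)*(0) + (1)*(-3) + (2)*(3) = 0 - 3 + 6 = 3.
Two vectors are orthogonal iff their dot product is 0; here the dot product is 3, so the vectors are not orthogonal.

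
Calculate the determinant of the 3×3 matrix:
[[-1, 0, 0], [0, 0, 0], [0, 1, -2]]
0

Expansion along first row:
det = -1·det([[0,0],[1,-2]]) - 0·det([[0,0],[0,-2]]) + 0·det([[0,0],[0,1]])
    = -1·(0·-2 - 0·1) - 0·(0·-2 - 0·0) + 0·(0·1 - 0·0)
    = -1·0 - 0·0 + 0·0
    = 0 + 0 + 0 = 0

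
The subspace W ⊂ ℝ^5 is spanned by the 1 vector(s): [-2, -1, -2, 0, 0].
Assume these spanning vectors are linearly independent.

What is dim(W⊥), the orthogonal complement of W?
dim(W⊥) = 4

For any subspace W of ℝ^n, dim(W) + dim(W⊥) = n (the whole-space dimension).
Here the given 1 vectors are linearly independent, so dim(W) = 1.
Thus dim(W⊥) = n - dim(W) = 5 - 1 = 4.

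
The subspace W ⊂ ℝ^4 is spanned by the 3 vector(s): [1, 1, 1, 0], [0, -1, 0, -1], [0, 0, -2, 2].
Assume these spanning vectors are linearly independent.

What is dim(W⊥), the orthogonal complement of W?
dim(W⊥) = 1

For any subspace W of ℝ^n, dim(W) + dim(W⊥) = n (the whole-space dimension).
Here the given 3 vectors are linearly independent, so dim(W) = 3.
Thus dim(W⊥) = n - dim(W) = 4 - 3 = 1.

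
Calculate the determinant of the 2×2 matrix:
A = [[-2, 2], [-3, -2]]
10

For A = [[a, b], [c, d]], det(A) = a*d - b*c.
det(A) = (-2)*(-2) - (2)*(-3) = 4 - -6 = 10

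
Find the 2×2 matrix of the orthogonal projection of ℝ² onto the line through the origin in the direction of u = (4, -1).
[[16/17, -4/17], [-4/17, 1/17]]

The orthogonal projection onto the line spanned by a nonzero vector u = (a, b) has matrix P = (u uᵀ) / (uᵀ u) = (1/(a² + b²)) · [[a², ab], [ab, b²]].
Here u = (4, -1), so a² + b² = 16 + 1 = 17.
P = (1/17) · [[16, -4], [-4, 1]] = [[16/17, -4/17], [-4/17, 1/17]].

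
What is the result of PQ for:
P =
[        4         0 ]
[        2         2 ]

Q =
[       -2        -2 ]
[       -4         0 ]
PQ =
[       -8        -8 ]
[      -12        -4 ]

Matrix multiplication: (PQ)[i][j] = sum over k of P[i][k] * Q[k][j].
  (PQ)[0][0] = (4)*(-2) + (0)*(-4) = -8
  (PQ)[0][1] = (4)*(-2) + (0)*(0) = -8
  (PQ)[1][0] = (2)*(-2) + (2)*(-4) = -12
  (PQ)[1][1] = (2)*(-2) + (2)*(0) = -4
PQ =
[       -8        -8 ]
[      -12        -4 ]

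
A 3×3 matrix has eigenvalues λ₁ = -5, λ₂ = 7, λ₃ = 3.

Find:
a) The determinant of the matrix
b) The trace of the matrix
det = -105, trace = 5

Two standard eigenvalue identities:
- det(A) equals the product of the eigenvalues (counted with multiplicity).
- trace(A) equals the sum of the eigenvalues.
det(A) = (-5)*(7)*(3) = -105.
trace(A) = -5 + 7 + 3 = 5.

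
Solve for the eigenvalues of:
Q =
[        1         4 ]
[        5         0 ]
λ = -4, 5

Solve det(Q - λI) = 0. For a 2×2 matrix the characteristic equation is λ² - (trace)λ + det = 0.
trace(Q) = a + d = 1 + 0 = 1.
det(Q) = a*d - b*c = (1)*(0) - (4)*(5) = 0 - 20 = -20.
Characteristic equation: λ² - (1)λ + (-20) = 0.
Discriminant = (1)² - 4*(-20) = 1 + 80 = 81.
λ = (1 ± √81) / 2 = (1 ± 9) / 2 = -4, 5.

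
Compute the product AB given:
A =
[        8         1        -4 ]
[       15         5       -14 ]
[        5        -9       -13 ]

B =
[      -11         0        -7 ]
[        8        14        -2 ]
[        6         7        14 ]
AB =
[     -104       -14      -114 ]
[     -209       -28      -311 ]
[     -205      -217      -199 ]

Matrix multiplication: (AB)[i][j] = sum over k of A[i][k] * B[k][j].
  (AB)[0][0] = (8)*(-11) + (1)*(8) + (-4)*(6) = -104
  (AB)[0][1] = (8)*(0) + (1)*(14) + (-4)*(7) = -14
  (AB)[0][2] = (8)*(-7) + (1)*(-2) + (-4)*(14) = -114
  (AB)[1][0] = (15)*(-11) + (5)*(8) + (-14)*(6) = -209
  (AB)[1][1] = (15)*(0) + (5)*(14) + (-14)*(7) = -28
  (AB)[1][2] = (15)*(-7) + (5)*(-2) + (-14)*(14) = -311
  (AB)[2][0] = (5)*(-11) + (-9)*(8) + (-13)*(6) = -205
  (AB)[2][1] = (5)*(0) + (-9)*(14) + (-13)*(7) = -217
  (AB)[2][2] = (5)*(-7) + (-9)*(-2) + (-13)*(14) = -199
AB =
[     -104       -14      -114 ]
[     -209       -28      -311 ]
[     -205      -217      -199 ]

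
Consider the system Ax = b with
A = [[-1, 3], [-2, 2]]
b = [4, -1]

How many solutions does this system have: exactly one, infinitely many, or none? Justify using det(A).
Exactly one solution

Compute det(A) = (-1)*(2) - (3)*(-2) = 4.
Because det(A) ≠ 0, A is invertible and Ax = b has a unique solution for every b (here x = A⁻¹ b).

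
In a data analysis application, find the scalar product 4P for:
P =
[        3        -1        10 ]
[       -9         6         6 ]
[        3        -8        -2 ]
4P =
[       12        -4        40 ]
[      -36        24        24 ]
[       12       -32        -8 ]

Scalar multiplication is elementwise: (4P)[i][j] = 4 * P[i][j].
  (4P)[0][0] = 4 * (3) = 12
  (4P)[0][1] = 4 * (-1) = -4
  (4P)[0][2] = 4 * (10) = 40
  (4P)[1][0] = 4 * (-9) = -36
  (4P)[1][1] = 4 * (6) = 24
  (4P)[1][2] = 4 * (6) = 24
  (4P)[2][0] = 4 * (3) = 12
  (4P)[2][1] = 4 * (-8) = -32
  (4P)[2][2] = 4 * (-2) = -8
4P =
[       12        -4        40 ]
[      -36        24        24 ]
[       12       -32        -8 ]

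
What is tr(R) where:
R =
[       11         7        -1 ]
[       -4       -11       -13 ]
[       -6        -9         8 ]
tr(R) = 11 - 11 + 8 = 8

The trace of a square matrix is the sum of its diagonal entries.
Diagonal entries of R: R[0][0] = 11, R[1][1] = -11, R[2][2] = 8.
tr(R) = 11 - 11 + 8 = 8.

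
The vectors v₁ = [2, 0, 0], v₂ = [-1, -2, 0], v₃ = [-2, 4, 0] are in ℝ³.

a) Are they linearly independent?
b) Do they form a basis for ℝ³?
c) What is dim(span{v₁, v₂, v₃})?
Not independent, not a basis, dim(span) = 2

Check whether v₃ can be written as a linear combination of v₁ and v₂.
v₃ = (-2)·v₁ + (-2)·v₂ = [-2, 4, 0], so the three vectors are linearly dependent.
Thus they do not form a basis for ℝ³, and dim(span{v₁, v₂, v₃}) = 2 (spanned by v₁ and v₂).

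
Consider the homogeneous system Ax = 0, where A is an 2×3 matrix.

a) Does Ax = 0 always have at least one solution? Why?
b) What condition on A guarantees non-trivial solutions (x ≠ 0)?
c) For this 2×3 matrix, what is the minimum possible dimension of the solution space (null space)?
a) Yes, x = 0 is always a solution. b) When A has linearly dependent columns (rank < n). c) Minimum nullity = 1.

a) x = 0 satisfies A·0 = 0, so the zero vector is always a solution.
b) Non-trivial solutions exist iff the columns of A are linearly dependent, equivalently rank(A) < n (the number of columns).
c) By rank-nullity, rank(A) + nullity(A) = n = 3. Since A has only 2 rows, rank(A) ≤ 2, so nullity(A) ≥ 3 - 2 = 1.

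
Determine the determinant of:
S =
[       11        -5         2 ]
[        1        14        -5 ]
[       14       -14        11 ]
det(S) = 909

Expand along row 0 (cofactor expansion): det(S) = a*(e*i - f*h) - b*(d*i - f*g) + c*(d*h - e*g), where the 3×3 is [[a, b, c], [d, e, f], [g, h, i]].
Minor M_00 = (14)*(11) - (-5)*(-14) = 154 - 70 = 84.
Minor M_01 = (1)*(11) - (-5)*(14) = 11 + 70 = 81.
Minor M_02 = (1)*(-14) - (14)*(14) = -14 - 196 = -210.
det(S) = (11)*(84) - (-5)*(81) + (2)*(-210) = 924 + 405 - 420 = 909.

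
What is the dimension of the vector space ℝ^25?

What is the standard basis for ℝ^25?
Dimension = 25; standard basis = {e_1, e_2, e_3, …, e_25}

ℝ^25 is the space of 25-tuples of real numbers; its dimension is 25.
The standard basis consists of 25 vectors: e_1, e_2, e_3, …, e_25, where e_i is the vector with 1 in position i and 0 elsewhere.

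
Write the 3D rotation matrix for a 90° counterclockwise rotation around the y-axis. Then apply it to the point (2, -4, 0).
R = [[0, 0, 1], [0, 1, 0], [-1, 0, 0]]; R·(2, -4, 0) = (0, -4, -2)

Rotation matrix for 90° around y-axis:
cos(90°) = 0, sin(90°) = 1
R = [[0, 0, 1], [0, 1, 0], [-1, 0, 0]]
Apply to (2, -4, 0): R·[2, -4, 0]ᵀ = (0, -4, -2)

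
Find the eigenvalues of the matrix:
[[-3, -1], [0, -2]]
λ = -3 and λ = -2

Characteristic equation: det(A - λI) = 0
λ² - (trace)λ + (det) = 0
λ² - (-5)λ + (6) = 0
λ² + 5λ + 6 = 0
Solving: λ = -3, -2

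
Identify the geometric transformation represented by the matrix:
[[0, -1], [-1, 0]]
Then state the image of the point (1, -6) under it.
reflection across the line y = -x; image of (1, -6) is (6, -1)

This is a symmetric orthogonal matrix with determinant -1, which characterizes a reflection in ℝ².
The matrix [[0, -1], [-1, 0]] represents: reflection across the line y = -x.
Applying it to (1, -6): [0·1 + -1·-6, -1·1 + 0·-6] = (6, -1).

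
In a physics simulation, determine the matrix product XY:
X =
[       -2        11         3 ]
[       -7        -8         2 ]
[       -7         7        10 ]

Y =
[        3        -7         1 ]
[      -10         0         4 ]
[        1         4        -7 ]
XY =
[     -113        26        21 ]
[       61        57       -53 ]
[      -81        89       -49 ]

Matrix multiplication: (XY)[i][j] = sum over k of X[i][k] * Y[k][j].
  (XY)[0][0] = (-2)*(3) + (11)*(-10) + (3)*(1) = -113
  (XY)[0][1] = (-2)*(-7) + (11)*(0) + (3)*(4) = 26
  (XY)[0][2] = (-2)*(1) + (11)*(4) + (3)*(-7) = 21
  (XY)[1][0] = (-7)*(3) + (-8)*(-10) + (2)*(1) = 61
  (XY)[1][1] = (-7)*(-7) + (-8)*(0) + (2)*(4) = 57
  (XY)[1][2] = (-7)*(1) + (-8)*(4) + (2)*(-7) = -53
  (XY)[2][0] = (-7)*(3) + (7)*(-10) + (10)*(1) = -81
  (XY)[2][1] = (-7)*(-7) + (7)*(0) + (10)*(4) = 89
  (XY)[2][2] = (-7)*(1) + (7)*(4) + (10)*(-7) = -49
XY =
[     -113        26        21 ]
[       61        57       -53 ]
[      -81        89       -49 ]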